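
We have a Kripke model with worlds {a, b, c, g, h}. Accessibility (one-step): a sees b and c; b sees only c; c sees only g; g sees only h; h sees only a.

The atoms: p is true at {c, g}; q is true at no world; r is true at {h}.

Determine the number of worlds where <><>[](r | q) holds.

a: successors {b, c}; <>[](r | q) there: b:F, c:T. ✓
b: successors {c}; <>[](r | q) there: c:T. ✓
c: successors {g}; <>[](r | q) there: g:F. ✗
g: successors {h}; <>[](r | q) there: h:F. ✗
h: successors {a}; <>[](r | q) there: a:F. ✗
Satisfying worlds: {a, b}.

2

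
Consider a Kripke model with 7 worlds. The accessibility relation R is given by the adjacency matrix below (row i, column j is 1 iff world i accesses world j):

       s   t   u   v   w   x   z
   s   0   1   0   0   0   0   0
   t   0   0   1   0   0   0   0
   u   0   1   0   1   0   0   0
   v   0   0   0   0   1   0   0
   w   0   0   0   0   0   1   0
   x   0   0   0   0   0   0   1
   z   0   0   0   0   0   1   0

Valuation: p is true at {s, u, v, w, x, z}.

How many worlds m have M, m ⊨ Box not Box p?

s: successors {t}; not Box p there: t:F. ✗
t: successors {u}; not Box p there: u:T. ✓
u: successors {t, v}; not Box p there: t:F, v:F. ✗
v: successors {w}; not Box p there: w:F. ✗
w: successors {x}; not Box p there: x:F. ✗
x: successors {z}; not Box p there: z:F. ✗
z: successors {x}; not Box p there: x:F. ✗
Satisfying worlds: {t}.

1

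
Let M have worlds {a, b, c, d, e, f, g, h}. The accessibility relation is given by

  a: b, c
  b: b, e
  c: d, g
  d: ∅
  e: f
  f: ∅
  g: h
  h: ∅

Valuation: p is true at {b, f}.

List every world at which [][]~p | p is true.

a: [][]~p is F, p is F. ✗
b: [][]~p is F, p is T. ✓
c: [][]~p is T, p is F. ✓
d: [][]~p is T, p is F. ✓
e: [][]~p is T, p is F. ✓
f: [][]~p is T, p is T. ✓
g: [][]~p is T, p is F. ✓
h: [][]~p is T, p is F. ✓

{b, c, d, e, f, g, h}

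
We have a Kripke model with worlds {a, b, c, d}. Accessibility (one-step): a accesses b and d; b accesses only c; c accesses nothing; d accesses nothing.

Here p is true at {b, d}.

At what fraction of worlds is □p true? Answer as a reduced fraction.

3/4

a: successors {b, d}; p there: b:T, d:T. ✓
b: successors {c}; p there: c:F. ✗
c: no successors, so □p holds vacuously. ✓
d: no successors, so □p holds vacuously. ✓
That's 3 of 4 worlds, so 3/4.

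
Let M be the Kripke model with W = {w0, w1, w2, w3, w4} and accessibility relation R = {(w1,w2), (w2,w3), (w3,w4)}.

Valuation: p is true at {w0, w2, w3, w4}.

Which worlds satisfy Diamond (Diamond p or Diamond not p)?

w0: no successors, so Diamond (Diamond p or Diamond not p) fails. ✗
w1: successors {w2}; Diamond p or Diamond not p there: w2:T. ✓
w2: successors {w3}; Diamond p or Diamond not p there: w3:T. ✓
w3: successors {w4}; Diamond p or Diamond not p there: w4:F. ✗
w4: no successors, so Diamond (Diamond p or Diamond not p) fails. ✗

{w1, w2}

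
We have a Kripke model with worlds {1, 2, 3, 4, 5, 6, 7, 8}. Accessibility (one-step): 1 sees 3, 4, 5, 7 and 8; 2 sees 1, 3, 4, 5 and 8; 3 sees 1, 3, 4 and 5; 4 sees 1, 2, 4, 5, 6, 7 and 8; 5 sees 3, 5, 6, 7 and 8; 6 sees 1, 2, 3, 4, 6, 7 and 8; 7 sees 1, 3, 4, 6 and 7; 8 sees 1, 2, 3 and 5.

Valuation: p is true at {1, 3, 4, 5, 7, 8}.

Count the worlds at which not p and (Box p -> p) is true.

1

1: not p is F, Box p -> p is T. ✗
2: not p is T, Box p -> p is F. ✗
3: not p is F, Box p -> p is T. ✗
4: not p is F, Box p -> p is T. ✗
5: not p is F, Box p -> p is T. ✗
6: not p is T, Box p -> p is T. ✓
7: not p is F, Box p -> p is T. ✗
8: not p is F, Box p -> p is T. ✗
Satisfying worlds: {6}.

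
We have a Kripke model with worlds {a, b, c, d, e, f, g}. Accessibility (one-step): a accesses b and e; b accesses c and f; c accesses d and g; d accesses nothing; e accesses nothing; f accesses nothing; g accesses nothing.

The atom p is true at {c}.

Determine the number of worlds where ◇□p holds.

3

a: successors {b, e}; □p there: b:F, e:T. ✓
b: successors {c, f}; □p there: c:F, f:T. ✓
c: successors {d, g}; □p there: d:T, g:T. ✓
d: no successors, so ◇□p fails. ✗
e: no successors, so ◇□p fails. ✗
f: no successors, so ◇□p fails. ✗
g: no successors, so ◇□p fails. ✗
Satisfying worlds: {a, b, c}.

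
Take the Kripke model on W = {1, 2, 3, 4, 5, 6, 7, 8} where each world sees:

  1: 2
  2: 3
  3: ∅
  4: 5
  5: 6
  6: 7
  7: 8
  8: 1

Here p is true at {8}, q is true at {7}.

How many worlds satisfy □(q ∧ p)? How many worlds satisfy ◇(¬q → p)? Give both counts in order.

For □(q ∧ p):
1: successors {2}; q ∧ p there: 2:F. ✗
2: successors {3}; q ∧ p there: 3:F. ✗
3: no successors, so □(q ∧ p) holds vacuously. ✓
4: successors {5}; q ∧ p there: 5:F. ✗
5: successors {6}; q ∧ p there: 6:F. ✗
6: successors {7}; q ∧ p there: 7:F. ✗
7: successors {8}; q ∧ p there: 8:F. ✗
8: successors {1}; q ∧ p there: 1:F. ✗
— 1 world.
For ◇(¬q → p):
1: successors {2}; ¬q → p there: 2:F. ✗
2: successors {3}; ¬q → p there: 3:F. ✗
3: no successors, so ◇(¬q → p) fails. ✗
4: successors {5}; ¬q → p there: 5:F. ✗
5: successors {6}; ¬q → p there: 6:F. ✗
6: successors {7}; ¬q → p there: 7:T. ✓
7: successors {8}; ¬q → p there: 8:T. ✓
8: successors {1}; ¬q → p there: 1:F. ✗
— 2 worlds.

1 and 2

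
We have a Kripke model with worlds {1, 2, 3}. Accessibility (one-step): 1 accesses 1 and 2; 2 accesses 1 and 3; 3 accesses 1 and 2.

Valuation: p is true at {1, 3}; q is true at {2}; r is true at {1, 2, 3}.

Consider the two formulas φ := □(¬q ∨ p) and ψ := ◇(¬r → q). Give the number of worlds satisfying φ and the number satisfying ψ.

1 and 3

For □(¬q ∨ p):
1: successors {1, 2}; ¬q ∨ p there: 1:T, 2:F. ✗
2: successors {1, 3}; ¬q ∨ p there: 1:T, 3:T. ✓
3: successors {1, 2}; ¬q ∨ p there: 1:T, 2:F. ✗
— 1 world.
For ◇(¬r → q):
1: successors {1, 2}; ¬r → q there: 1:T, 2:T. ✓
2: successors {1, 3}; ¬r → q there: 1:T, 3:T. ✓
3: successors {1, 2}; ¬r → q there: 1:T, 2:T. ✓
— 3 worlds.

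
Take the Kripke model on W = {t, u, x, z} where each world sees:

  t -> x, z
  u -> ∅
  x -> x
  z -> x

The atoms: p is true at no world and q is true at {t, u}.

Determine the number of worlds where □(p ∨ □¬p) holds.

4

t: successors {x, z}; p ∨ □¬p there: x:T, z:T. ✓
u: no successors, so □(p ∨ □¬p) holds vacuously. ✓
x: successors {x}; p ∨ □¬p there: x:T. ✓
z: successors {x}; p ∨ □¬p there: x:T. ✓
Satisfying worlds: {t, u, x, z}.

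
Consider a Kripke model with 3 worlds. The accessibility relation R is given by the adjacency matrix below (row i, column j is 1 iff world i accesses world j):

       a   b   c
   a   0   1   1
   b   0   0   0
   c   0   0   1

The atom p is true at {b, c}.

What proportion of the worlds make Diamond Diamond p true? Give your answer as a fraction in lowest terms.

2/3

a: successors {b, c}; Diamond p there: b:F, c:T. ✓
b: no successors, so Diamond Diamond p fails. ✗
c: successors {c}; Diamond p there: c:T. ✓
That's 2 of 3 worlds, so 2/3.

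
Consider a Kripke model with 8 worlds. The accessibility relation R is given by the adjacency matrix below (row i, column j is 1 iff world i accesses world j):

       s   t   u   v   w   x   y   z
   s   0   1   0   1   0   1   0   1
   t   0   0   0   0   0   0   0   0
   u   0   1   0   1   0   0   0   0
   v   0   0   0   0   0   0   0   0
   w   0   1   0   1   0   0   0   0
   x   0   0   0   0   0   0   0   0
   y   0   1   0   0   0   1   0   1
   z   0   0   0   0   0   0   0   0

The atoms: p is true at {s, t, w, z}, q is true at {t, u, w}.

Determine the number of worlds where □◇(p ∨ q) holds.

s: successors {t, v, x, z}; ◇(p ∨ q) there: t:F, v:F, x:F, z:F. ✗
t: no successors, so □◇(p ∨ q) holds vacuously. ✓
u: successors {t, v}; ◇(p ∨ q) there: t:F, v:F. ✗
v: no successors, so □◇(p ∨ q) holds vacuously. ✓
w: successors {t, v}; ◇(p ∨ q) there: t:F, v:F. ✗
x: no successors, so □◇(p ∨ q) holds vacuously. ✓
y: successors {t, x, z}; ◇(p ∨ q) there: t:F, x:F, z:F. ✗
z: no successors, so □◇(p ∨ q) holds vacuously. ✓
Satisfying worlds: {t, v, x, z}.

4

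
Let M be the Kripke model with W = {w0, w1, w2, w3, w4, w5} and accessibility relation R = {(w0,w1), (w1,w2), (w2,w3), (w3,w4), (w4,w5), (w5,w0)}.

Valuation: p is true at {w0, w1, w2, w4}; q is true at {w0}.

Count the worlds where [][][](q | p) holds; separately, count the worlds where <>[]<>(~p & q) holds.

For [][][](q | p):
w0: successors {w1}; [][](q | p) there: w1:F. ✗
w1: successors {w2}; [][](q | p) there: w2:T. ✓
w2: successors {w3}; [][](q | p) there: w3:F. ✗
w3: successors {w4}; [][](q | p) there: w4:T. ✓
w4: successors {w5}; [][](q | p) there: w5:T. ✓
w5: successors {w0}; [][](q | p) there: w0:T. ✓
— 4 worlds.
For <>[]<>(~p & q):
w0: successors {w1}; []<>(~p & q) there: w1:F. ✗
w1: successors {w2}; []<>(~p & q) there: w2:F. ✗
w2: successors {w3}; []<>(~p & q) there: w3:F. ✗
w3: successors {w4}; []<>(~p & q) there: w4:F. ✗
w4: successors {w5}; []<>(~p & q) there: w5:F. ✗
w5: successors {w0}; []<>(~p & q) there: w0:F. ✗
— 0 worlds.

4 and 0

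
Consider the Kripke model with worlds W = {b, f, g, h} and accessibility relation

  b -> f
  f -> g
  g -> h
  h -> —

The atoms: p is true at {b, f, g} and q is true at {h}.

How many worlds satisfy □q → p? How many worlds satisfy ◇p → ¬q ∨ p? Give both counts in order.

For □q → p:
b: □q is F, p is T. ✓
f: □q is F, p is T. ✓
g: □q is T, p is T. ✓
h: □q is T, p is F. ✗
— 3 worlds.
For ◇p → ¬q ∨ p:
b: ◇p is T, ¬q ∨ p is T. ✓
f: ◇p is T, ¬q ∨ p is T. ✓
g: ◇p is F, ¬q ∨ p is T. ✓
h: ◇p is F, ¬q ∨ p is F. ✓
— 4 worlds.

3 and 4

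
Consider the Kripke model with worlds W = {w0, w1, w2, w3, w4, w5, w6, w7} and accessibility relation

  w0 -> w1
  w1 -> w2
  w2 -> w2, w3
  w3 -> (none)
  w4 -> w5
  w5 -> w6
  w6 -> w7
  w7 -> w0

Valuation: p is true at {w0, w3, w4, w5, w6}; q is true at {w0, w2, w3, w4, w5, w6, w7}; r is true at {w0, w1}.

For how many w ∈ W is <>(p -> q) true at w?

w0: successors {w1}; p -> q there: w1:T. ✓
w1: successors {w2}; p -> q there: w2:T. ✓
w2: successors {w2, w3}; p -> q there: w2:T, w3:T. ✓
w3: no successors, so <>(p -> q) fails. ✗
w4: successors {w5}; p -> q there: w5:T. ✓
w5: successors {w6}; p -> q there: w6:T. ✓
w6: successors {w7}; p -> q there: w7:T. ✓
w7: successors {w0}; p -> q there: w0:T. ✓
Satisfying worlds: {w0, w1, w2, w4, w5, w6, w7}.

7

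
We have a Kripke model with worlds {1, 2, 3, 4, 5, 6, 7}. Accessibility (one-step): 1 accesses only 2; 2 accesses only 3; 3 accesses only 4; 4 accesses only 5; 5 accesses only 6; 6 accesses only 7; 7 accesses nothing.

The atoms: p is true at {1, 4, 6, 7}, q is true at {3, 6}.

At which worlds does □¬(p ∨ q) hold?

{1, 4, 7}

1: successors {2}; ¬(p ∨ q) there: 2:T. ✓
2: successors {3}; ¬(p ∨ q) there: 3:F. ✗
3: successors {4}; ¬(p ∨ q) there: 4:F. ✗
4: successors {5}; ¬(p ∨ q) there: 5:T. ✓
5: successors {6}; ¬(p ∨ q) there: 6:F. ✗
6: successors {7}; ¬(p ∨ q) there: 7:F. ✗
7: no successors, so □¬(p ∨ q) holds vacuously. ✓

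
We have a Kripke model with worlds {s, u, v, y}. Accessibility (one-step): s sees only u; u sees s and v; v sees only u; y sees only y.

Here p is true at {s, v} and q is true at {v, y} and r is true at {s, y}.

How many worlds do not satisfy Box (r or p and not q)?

s: successors {u}; r or p and not q there: u:F. ✗
u: successors {s, v}; r or p and not q there: s:T, v:F. ✗
v: successors {u}; r or p and not q there: u:F. ✗
y: successors {y}; r or p and not q there: y:T. ✓
Satisfying worlds: {y}.
So Box (r or p and not q) fails at the other 3 worlds.

3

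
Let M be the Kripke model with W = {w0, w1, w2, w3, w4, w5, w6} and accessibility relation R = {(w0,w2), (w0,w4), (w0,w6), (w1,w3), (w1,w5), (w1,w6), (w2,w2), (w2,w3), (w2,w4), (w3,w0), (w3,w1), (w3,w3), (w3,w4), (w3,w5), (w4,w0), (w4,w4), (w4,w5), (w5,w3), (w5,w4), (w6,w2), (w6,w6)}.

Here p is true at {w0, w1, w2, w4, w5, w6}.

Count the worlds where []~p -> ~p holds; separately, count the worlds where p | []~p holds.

7 and 6

For []~p -> ~p:
w0: []~p is F, ~p is F. ✓
w1: []~p is F, ~p is F. ✓
w2: []~p is F, ~p is F. ✓
w3: []~p is F, ~p is T. ✓
w4: []~p is F, ~p is F. ✓
w5: []~p is F, ~p is F. ✓
w6: []~p is F, ~p is F. ✓
— 7 worlds.
For p | []~p:
w0: p is T, []~p is F. ✓
w1: p is T, []~p is F. ✓
w2: p is T, []~p is F. ✓
w3: p is F, []~p is F. ✗
w4: p is T, []~p is F. ✓
w5: p is T, []~p is F. ✓
w6: p is T, []~p is F. ✓
— 6 worlds.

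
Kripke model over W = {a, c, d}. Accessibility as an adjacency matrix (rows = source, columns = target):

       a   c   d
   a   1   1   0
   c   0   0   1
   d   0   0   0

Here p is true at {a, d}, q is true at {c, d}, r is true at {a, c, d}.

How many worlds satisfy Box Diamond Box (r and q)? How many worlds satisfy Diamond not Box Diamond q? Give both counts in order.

2 and 1

For Box Diamond Box (r and q):
a: successors {a, c}; Diamond Box (r and q) there: a:T, c:T. ✓
c: successors {d}; Diamond Box (r and q) there: d:F. ✗
d: no successors, so Box Diamond Box (r and q) holds vacuously. ✓
— 2 worlds.
For Diamond not Box Diamond q:
a: successors {a, c}; not Box Diamond q there: a:F, c:T. ✓
c: successors {d}; not Box Diamond q there: d:F. ✗
d: no successors, so Diamond not Box Diamond q fails. ✗
— 1 world.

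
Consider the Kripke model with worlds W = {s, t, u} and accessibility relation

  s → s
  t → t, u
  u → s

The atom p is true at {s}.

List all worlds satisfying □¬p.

{t}

s: successors {s}; ¬p there: s:F. ✗
t: successors {t, u}; ¬p there: t:T, u:T. ✓
u: successors {s}; ¬p there: s:F. ✗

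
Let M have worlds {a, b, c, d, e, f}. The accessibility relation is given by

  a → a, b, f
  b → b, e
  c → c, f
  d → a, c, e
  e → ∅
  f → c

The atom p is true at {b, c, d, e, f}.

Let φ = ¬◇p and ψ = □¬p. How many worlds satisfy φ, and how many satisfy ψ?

For ¬◇p:
a: ◇p is T. ✗
b: ◇p is T. ✗
c: ◇p is T. ✗
d: ◇p is T. ✗
e: ◇p is F. ✓
f: ◇p is T. ✗
— 1 world.
For □¬p:
a: successors {a, b, f}; ¬p there: a:T, b:F, f:F. ✗
b: successors {b, e}; ¬p there: b:F, e:F. ✗
c: successors {c, f}; ¬p there: c:F, f:F. ✗
d: successors {a, c, e}; ¬p there: a:T, c:F, e:F. ✗
e: no successors, so □¬p holds vacuously. ✓
f: successors {c}; ¬p there: c:F. ✗
— 1 world.

1 and 1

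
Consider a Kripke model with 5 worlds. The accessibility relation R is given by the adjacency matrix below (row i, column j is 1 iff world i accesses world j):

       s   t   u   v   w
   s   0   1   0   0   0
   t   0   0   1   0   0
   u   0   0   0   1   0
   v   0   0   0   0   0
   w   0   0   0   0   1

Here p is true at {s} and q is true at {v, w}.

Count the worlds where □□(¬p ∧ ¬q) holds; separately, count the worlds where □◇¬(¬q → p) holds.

3 and 2

For □□(¬p ∧ ¬q):
s: successors {t}; □(¬p ∧ ¬q) there: t:T. ✓
t: successors {u}; □(¬p ∧ ¬q) there: u:F. ✗
u: successors {v}; □(¬p ∧ ¬q) there: v:T. ✓
v: no successors, so □□(¬p ∧ ¬q) holds vacuously. ✓
w: successors {w}; □(¬p ∧ ¬q) there: w:F. ✗
— 3 worlds.
For □◇¬(¬q → p):
s: successors {t}; ◇¬(¬q → p) there: t:T. ✓
t: successors {u}; ◇¬(¬q → p) there: u:F. ✗
u: successors {v}; ◇¬(¬q → p) there: v:F. ✗
v: no successors, so □◇¬(¬q → p) holds vacuously. ✓
w: successors {w}; ◇¬(¬q → p) there: w:F. ✗
— 2 worlds.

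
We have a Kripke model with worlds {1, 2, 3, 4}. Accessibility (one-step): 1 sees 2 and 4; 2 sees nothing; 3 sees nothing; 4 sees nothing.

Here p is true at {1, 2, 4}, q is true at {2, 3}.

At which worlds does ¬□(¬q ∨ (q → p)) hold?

∅

1: □(¬q ∨ (q → p)) is T. ✗
2: □(¬q ∨ (q → p)) is T. ✗
3: □(¬q ∨ (q → p)) is T. ✗
4: □(¬q ∨ (q → p)) is T. ✗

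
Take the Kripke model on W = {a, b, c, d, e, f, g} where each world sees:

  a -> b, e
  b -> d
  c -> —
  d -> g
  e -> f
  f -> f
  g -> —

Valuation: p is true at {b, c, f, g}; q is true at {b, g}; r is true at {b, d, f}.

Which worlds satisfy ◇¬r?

a: successors {b, e}; ¬r there: b:F, e:T. ✓
b: successors {d}; ¬r there: d:F. ✗
c: no successors, so ◇¬r fails. ✗
d: successors {g}; ¬r there: g:T. ✓
e: successors {f}; ¬r there: f:F. ✗
f: successors {f}; ¬r there: f:F. ✗
g: no successors, so ◇¬r fails. ✗

{a, d}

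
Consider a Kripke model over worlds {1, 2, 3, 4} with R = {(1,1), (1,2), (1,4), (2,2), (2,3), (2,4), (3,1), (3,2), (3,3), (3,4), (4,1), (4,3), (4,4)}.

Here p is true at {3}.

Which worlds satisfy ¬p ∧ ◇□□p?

∅

1: ¬p is T, ◇□□p is F. ✗
2: ¬p is T, ◇□□p is F. ✗
3: ¬p is F, ◇□□p is F. ✗
4: ¬p is T, ◇□□p is F. ✗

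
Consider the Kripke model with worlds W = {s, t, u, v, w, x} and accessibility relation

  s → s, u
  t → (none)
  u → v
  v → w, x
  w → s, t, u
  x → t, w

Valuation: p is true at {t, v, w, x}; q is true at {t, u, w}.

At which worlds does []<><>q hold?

{s, t, u, v}

s: successors {s, u}; <><>q there: s:T, u:T. ✓
t: no successors, so []<><>q holds vacuously. ✓
u: successors {v}; <><>q there: v:T. ✓
v: successors {w, x}; <><>q there: w:T, x:T. ✓
w: successors {s, t, u}; <><>q there: s:T, t:F, u:T. ✗
x: successors {t, w}; <><>q there: t:F, w:T. ✗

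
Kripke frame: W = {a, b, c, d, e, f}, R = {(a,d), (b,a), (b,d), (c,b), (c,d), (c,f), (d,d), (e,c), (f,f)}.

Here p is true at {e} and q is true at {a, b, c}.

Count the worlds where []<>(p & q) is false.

6

a: successors {d}; <>(p & q) there: d:F. ✗
b: successors {a, d}; <>(p & q) there: a:F, d:F. ✗
c: successors {b, d, f}; <>(p & q) there: b:F, d:F, f:F. ✗
d: successors {d}; <>(p & q) there: d:F. ✗
e: successors {c}; <>(p & q) there: c:F. ✗
f: successors {f}; <>(p & q) there: f:F. ✗
Satisfying worlds: ∅.
So []<>(p & q) fails at the other 6 worlds.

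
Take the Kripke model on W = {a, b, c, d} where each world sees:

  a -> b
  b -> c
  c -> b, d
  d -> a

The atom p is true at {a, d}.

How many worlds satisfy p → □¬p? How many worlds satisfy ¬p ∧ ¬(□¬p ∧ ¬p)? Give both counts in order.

3 and 1

For p → □¬p:
a: p is T, □¬p is T. ✓
b: p is F, □¬p is T. ✓
c: p is F, □¬p is F. ✓
d: p is T, □¬p is F. ✗
— 3 worlds.
For ¬p ∧ ¬(□¬p ∧ ¬p):
a: ¬p is F, ¬(□¬p ∧ ¬p) is T. ✗
b: ¬p is T, ¬(□¬p ∧ ¬p) is F. ✗
c: ¬p is T, ¬(□¬p ∧ ¬p) is T. ✓
d: ¬p is F, ¬(□¬p ∧ ¬p) is T. ✗
— 1 world.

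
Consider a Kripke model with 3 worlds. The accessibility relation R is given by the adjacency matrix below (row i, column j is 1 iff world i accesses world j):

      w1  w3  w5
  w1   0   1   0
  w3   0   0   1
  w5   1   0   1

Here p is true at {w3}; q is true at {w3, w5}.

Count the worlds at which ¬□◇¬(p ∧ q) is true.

1

w1: □◇¬(p ∧ q) is T. ✗
w3: □◇¬(p ∧ q) is T. ✗
w5: □◇¬(p ∧ q) is F. ✓
Satisfying worlds: {w5}.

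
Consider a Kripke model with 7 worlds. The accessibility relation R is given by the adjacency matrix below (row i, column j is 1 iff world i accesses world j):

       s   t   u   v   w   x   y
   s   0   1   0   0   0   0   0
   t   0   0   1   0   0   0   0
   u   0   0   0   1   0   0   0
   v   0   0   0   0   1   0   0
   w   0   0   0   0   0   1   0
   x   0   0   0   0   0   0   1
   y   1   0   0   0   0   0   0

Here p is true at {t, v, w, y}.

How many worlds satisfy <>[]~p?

3

s: successors {t}; []~p there: t:T. ✓
t: successors {u}; []~p there: u:F. ✗
u: successors {v}; []~p there: v:F. ✗
v: successors {w}; []~p there: w:T. ✓
w: successors {x}; []~p there: x:F. ✗
x: successors {y}; []~p there: y:T. ✓
y: successors {s}; []~p there: s:F. ✗
Satisfying worlds: {s, v, x}.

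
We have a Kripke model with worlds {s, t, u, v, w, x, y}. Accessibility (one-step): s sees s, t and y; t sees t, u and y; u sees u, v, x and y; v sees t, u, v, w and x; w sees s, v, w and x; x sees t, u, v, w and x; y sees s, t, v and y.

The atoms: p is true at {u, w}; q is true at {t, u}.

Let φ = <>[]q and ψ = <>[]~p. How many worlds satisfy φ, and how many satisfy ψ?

0 and 5

For <>[]q:
s: successors {s, t, y}; []q there: s:F, t:F, y:F. ✗
t: successors {t, u, y}; []q there: t:F, u:F, y:F. ✗
u: successors {u, v, x, y}; []q there: u:F, v:F, x:F, y:F. ✗
v: successors {t, u, v, w, x}; []q there: t:F, u:F, v:F, w:F, x:F. ✗
w: successors {s, v, w, x}; []q there: s:F, v:F, w:F, x:F. ✗
x: successors {t, u, v, w, x}; []q there: t:F, u:F, v:F, w:F, x:F. ✗
y: successors {s, t, v, y}; []q there: s:F, t:F, v:F, y:F. ✗
— 0 worlds.
For <>[]~p:
s: successors {s, t, y}; []~p there: s:T, t:F, y:T. ✓
t: successors {t, u, y}; []~p there: t:F, u:F, y:T. ✓
u: successors {u, v, x, y}; []~p there: u:F, v:F, x:F, y:T. ✓
v: successors {t, u, v, w, x}; []~p there: t:F, u:F, v:F, w:F, x:F. ✗
w: successors {s, v, w, x}; []~p there: s:T, v:F, w:F, x:F. ✓
x: successors {t, u, v, w, x}; []~p there: t:F, u:F, v:F, w:F, x:F. ✗
y: successors {s, t, v, y}; []~p there: s:T, t:F, v:F, y:T. ✓
— 5 worlds.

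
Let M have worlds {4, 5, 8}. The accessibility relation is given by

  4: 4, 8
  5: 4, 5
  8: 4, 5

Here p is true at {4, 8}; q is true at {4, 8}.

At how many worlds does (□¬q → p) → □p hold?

4: □¬q → p is T, □p is T. ✓
5: □¬q → p is T, □p is F. ✗
8: □¬q → p is T, □p is F. ✗
Satisfying worlds: {4}.

1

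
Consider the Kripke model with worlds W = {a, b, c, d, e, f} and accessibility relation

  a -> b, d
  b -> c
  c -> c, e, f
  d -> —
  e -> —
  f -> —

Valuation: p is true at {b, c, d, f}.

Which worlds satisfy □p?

a: successors {b, d}; p there: b:T, d:T. ✓
b: successors {c}; p there: c:T. ✓
c: successors {c, e, f}; p there: c:T, e:F, f:T. ✗
d: no successors, so □p holds vacuously. ✓
e: no successors, so □p holds vacuously. ✓
f: no successors, so □p holds vacuously. ✓

{a, b, d, e, f}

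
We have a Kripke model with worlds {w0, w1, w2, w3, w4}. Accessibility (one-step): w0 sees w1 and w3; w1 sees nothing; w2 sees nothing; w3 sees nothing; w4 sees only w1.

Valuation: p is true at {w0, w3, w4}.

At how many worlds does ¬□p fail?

3

w0: □p is F. ✓
w1: □p is T. ✗
w2: □p is T. ✗
w3: □p is T. ✗
w4: □p is F. ✓
Satisfying worlds: {w0, w4}.
So ¬□p fails at the other 3 worlds.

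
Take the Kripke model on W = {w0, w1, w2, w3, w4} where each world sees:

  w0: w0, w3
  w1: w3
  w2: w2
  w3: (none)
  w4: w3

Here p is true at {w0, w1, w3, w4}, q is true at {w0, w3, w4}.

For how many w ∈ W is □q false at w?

1

w0: successors {w0, w3}; q there: w0:T, w3:T. ✓
w1: successors {w3}; q there: w3:T. ✓
w2: successors {w2}; q there: w2:F. ✗
w3: no successors, so □q holds vacuously. ✓
w4: successors {w3}; q there: w3:T. ✓
Satisfying worlds: {w0, w1, w3, w4}.
So □q fails at the other 1 world.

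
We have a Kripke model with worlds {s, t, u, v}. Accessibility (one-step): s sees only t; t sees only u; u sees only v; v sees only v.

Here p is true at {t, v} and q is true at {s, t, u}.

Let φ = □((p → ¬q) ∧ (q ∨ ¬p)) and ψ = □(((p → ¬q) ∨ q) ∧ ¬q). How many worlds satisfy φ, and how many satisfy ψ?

For □((p → ¬q) ∧ (q ∨ ¬p)):
s: successors {t}; (p → ¬q) ∧ (q ∨ ¬p) there: t:F. ✗
t: successors {u}; (p → ¬q) ∧ (q ∨ ¬p) there: u:T. ✓
u: successors {v}; (p → ¬q) ∧ (q ∨ ¬p) there: v:F. ✗
v: successors {v}; (p → ¬q) ∧ (q ∨ ¬p) there: v:F. ✗
— 1 world.
For □(((p → ¬q) ∨ q) ∧ ¬q):
s: successors {t}; ((p → ¬q) ∨ q) ∧ ¬q there: t:F. ✗
t: successors {u}; ((p → ¬q) ∨ q) ∧ ¬q there: u:F. ✗
u: successors {v}; ((p → ¬q) ∨ q) ∧ ¬q there: v:T. ✓
v: successors {v}; ((p → ¬q) ∨ q) ∧ ¬q there: v:T. ✓
— 2 worlds.

1 and 2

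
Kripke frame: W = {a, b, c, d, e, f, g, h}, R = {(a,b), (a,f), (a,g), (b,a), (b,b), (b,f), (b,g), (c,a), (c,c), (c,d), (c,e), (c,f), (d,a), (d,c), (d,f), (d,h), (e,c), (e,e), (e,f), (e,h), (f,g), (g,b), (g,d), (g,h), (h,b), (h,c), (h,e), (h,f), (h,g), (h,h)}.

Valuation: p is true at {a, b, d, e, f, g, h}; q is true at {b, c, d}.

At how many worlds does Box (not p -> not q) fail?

4

a: successors {b, f, g}; not p -> not q there: b:T, f:T, g:T. ✓
b: successors {a, b, f, g}; not p -> not q there: a:T, b:T, f:T, g:T. ✓
c: successors {a, c, d, e, f}; not p -> not q there: a:T, c:F, d:T, e:T, f:T. ✗
d: successors {a, c, f, h}; not p -> not q there: a:T, c:F, f:T, h:T. ✗
e: successors {c, e, f, h}; not p -> not q there: c:F, e:T, f:T, h:T. ✗
f: successors {g}; not p -> not q there: g:T. ✓
g: successors {b, d, h}; not p -> not q there: b:T, d:T, h:T. ✓
h: successors {b, c, e, f, g, h}; not p -> not q there: b:T, c:F, e:T, f:T, g:T, h:T. ✗
Satisfying worlds: {a, b, f, g}.
So Box (not p -> not q) fails at the other 4 worlds.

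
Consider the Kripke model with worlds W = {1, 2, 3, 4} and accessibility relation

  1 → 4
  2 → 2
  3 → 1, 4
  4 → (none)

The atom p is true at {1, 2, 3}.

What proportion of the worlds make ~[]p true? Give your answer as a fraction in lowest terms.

1: []p is F. ✓
2: []p is T. ✗
3: []p is F. ✓
4: []p is T. ✗
That's 2 of 4 worlds, so 2/4 = 1/2.

1/2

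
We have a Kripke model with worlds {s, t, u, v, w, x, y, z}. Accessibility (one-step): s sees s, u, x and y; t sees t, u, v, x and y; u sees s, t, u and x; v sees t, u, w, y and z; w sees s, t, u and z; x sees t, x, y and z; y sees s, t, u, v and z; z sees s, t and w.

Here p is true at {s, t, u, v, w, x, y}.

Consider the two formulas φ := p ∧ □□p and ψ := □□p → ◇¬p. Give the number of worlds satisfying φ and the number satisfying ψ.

For p ∧ □□p:
s: p is T, □□p is F. ✗
t: p is T, □□p is F. ✗
u: p is T, □□p is F. ✗
v: p is T, □□p is F. ✗
w: p is T, □□p is T. ✓
x: p is T, □□p is F. ✗
y: p is T, □□p is F. ✗
z: p is F, □□p is F. ✗
— 1 world.
For □□p → ◇¬p:
s: □□p is F, ◇¬p is F. ✓
t: □□p is F, ◇¬p is F. ✓
u: □□p is F, ◇¬p is F. ✓
v: □□p is F, ◇¬p is T. ✓
w: □□p is T, ◇¬p is T. ✓
x: □□p is F, ◇¬p is T. ✓
y: □□p is F, ◇¬p is T. ✓
z: □□p is F, ◇¬p is F. ✓
— 8 worlds.

1 and 8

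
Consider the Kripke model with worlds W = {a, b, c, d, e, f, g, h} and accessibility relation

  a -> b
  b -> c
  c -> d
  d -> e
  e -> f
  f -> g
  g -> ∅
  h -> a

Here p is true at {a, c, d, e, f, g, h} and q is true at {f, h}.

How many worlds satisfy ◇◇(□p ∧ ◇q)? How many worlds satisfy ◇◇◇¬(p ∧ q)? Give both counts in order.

1 and 4

For ◇◇(□p ∧ ◇q):
a: successors {b}; ◇(□p ∧ ◇q) there: b:F. ✗
b: successors {c}; ◇(□p ∧ ◇q) there: c:F. ✗
c: successors {d}; ◇(□p ∧ ◇q) there: d:T. ✓
d: successors {e}; ◇(□p ∧ ◇q) there: e:F. ✗
e: successors {f}; ◇(□p ∧ ◇q) there: f:F. ✗
f: successors {g}; ◇(□p ∧ ◇q) there: g:F. ✗
g: no successors, so ◇◇(□p ∧ ◇q) fails. ✗
h: successors {a}; ◇(□p ∧ ◇q) there: a:F. ✗
— 1 world.
For ◇◇◇¬(p ∧ q):
a: successors {b}; ◇◇¬(p ∧ q) there: b:T. ✓
b: successors {c}; ◇◇¬(p ∧ q) there: c:T. ✓
c: successors {d}; ◇◇¬(p ∧ q) there: d:F. ✗
d: successors {e}; ◇◇¬(p ∧ q) there: e:T. ✓
e: successors {f}; ◇◇¬(p ∧ q) there: f:F. ✗
f: successors {g}; ◇◇¬(p ∧ q) there: g:F. ✗
g: no successors, so ◇◇◇¬(p ∧ q) fails. ✗
h: successors {a}; ◇◇¬(p ∧ q) there: a:T. ✓
— 4 worlds.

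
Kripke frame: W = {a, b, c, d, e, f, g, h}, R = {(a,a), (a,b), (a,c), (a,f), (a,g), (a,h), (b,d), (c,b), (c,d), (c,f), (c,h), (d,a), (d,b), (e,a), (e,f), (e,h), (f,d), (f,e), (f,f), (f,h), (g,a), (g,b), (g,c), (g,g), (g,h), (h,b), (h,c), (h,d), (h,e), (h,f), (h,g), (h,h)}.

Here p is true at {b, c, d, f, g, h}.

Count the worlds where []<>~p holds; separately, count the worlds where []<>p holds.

For []<>~p:
a: successors {a, b, c, f, g, h}; <>~p there: a:T, b:F, c:F, f:T, g:T, h:T. ✗
b: successors {d}; <>~p there: d:T. ✓
c: successors {b, d, f, h}; <>~p there: b:F, d:T, f:T, h:T. ✗
d: successors {a, b}; <>~p there: a:T, b:F. ✗
e: successors {a, f, h}; <>~p there: a:T, f:T, h:T. ✓
f: successors {d, e, f, h}; <>~p there: d:T, e:T, f:T, h:T. ✓
g: successors {a, b, c, g, h}; <>~p there: a:T, b:F, c:F, g:T, h:T. ✗
h: successors {b, c, d, e, f, g, h}; <>~p there: b:F, c:F, d:T, e:T, f:T, g:T, h:T. ✗
— 3 worlds.
For []<>p:
a: successors {a, b, c, f, g, h}; <>p there: a:T, b:T, c:T, f:T, g:T, h:T. ✓
b: successors {d}; <>p there: d:T. ✓
c: successors {b, d, f, h}; <>p there: b:T, d:T, f:T, h:T. ✓
d: successors {a, b}; <>p there: a:T, b:T. ✓
e: successors {a, f, h}; <>p there: a:T, f:T, h:T. ✓
f: successors {d, e, f, h}; <>p there: d:T, e:T, f:T, h:T. ✓
g: successors {a, b, c, g, h}; <>p there: a:T, b:T, c:T, g:T, h:T. ✓
h: successors {b, c, d, e, f, g, h}; <>p there: b:T, c:T, d:T, e:T, f:T, g:T, h:T. ✓
— 8 worlds.

3 and 8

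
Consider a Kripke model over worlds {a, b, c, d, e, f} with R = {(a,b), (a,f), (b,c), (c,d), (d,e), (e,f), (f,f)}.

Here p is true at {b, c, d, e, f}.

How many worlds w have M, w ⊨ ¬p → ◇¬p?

a: ¬p is T, ◇¬p is F. ✗
b: ¬p is F, ◇¬p is F. ✓
c: ¬p is F, ◇¬p is F. ✓
d: ¬p is F, ◇¬p is F. ✓
e: ¬p is F, ◇¬p is F. ✓
f: ¬p is F, ◇¬p is F. ✓
Satisfying worlds: {b, c, d, e, f}.

5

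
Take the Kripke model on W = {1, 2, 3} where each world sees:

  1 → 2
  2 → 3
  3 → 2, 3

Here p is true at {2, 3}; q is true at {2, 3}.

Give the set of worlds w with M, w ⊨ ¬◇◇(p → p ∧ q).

∅

1: ◇◇(p → p ∧ q) is T. ✗
2: ◇◇(p → p ∧ q) is T. ✗
3: ◇◇(p → p ∧ q) is T. ✗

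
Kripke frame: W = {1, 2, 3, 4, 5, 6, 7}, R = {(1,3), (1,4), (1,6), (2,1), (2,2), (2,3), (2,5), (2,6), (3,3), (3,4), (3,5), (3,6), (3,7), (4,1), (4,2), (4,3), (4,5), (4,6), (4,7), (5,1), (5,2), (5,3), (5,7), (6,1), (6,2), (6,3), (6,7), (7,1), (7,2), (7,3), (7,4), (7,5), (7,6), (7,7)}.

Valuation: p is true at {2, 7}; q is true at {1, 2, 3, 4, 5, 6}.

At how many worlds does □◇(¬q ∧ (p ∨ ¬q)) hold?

1: successors {3, 4, 6}; ◇(¬q ∧ (p ∨ ¬q)) there: 3:T, 4:T, 6:T. ✓
2: successors {1, 2, 3, 5, 6}; ◇(¬q ∧ (p ∨ ¬q)) there: 1:F, 2:F, 3:T, 5:T, 6:T. ✗
3: successors {3, 4, 5, 6, 7}; ◇(¬q ∧ (p ∨ ¬q)) there: 3:T, 4:T, 5:T, 6:T, 7:T. ✓
4: successors {1, 2, 3, 5, 6, 7}; ◇(¬q ∧ (p ∨ ¬q)) there: 1:F, 2:F, 3:T, 5:T, 6:T, 7:T. ✗
5: successors {1, 2, 3, 7}; ◇(¬q ∧ (p ∨ ¬q)) there: 1:F, 2:F, 3:T, 7:T. ✗
6: successors {1, 2, 3, 7}; ◇(¬q ∧ (p ∨ ¬q)) there: 1:F, 2:F, 3:T, 7:T. ✗
7: successors {1, 2, 3, 4, 5, 6, 7}; ◇(¬q ∧ (p ∨ ¬q)) there: 1:F, 2:F, 3:T, 4:T, 5:T, 6:T, 7:T. ✗
Satisfying worlds: {1, 3}.

2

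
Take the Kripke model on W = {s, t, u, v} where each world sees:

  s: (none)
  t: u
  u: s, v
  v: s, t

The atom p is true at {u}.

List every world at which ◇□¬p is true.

s: no successors, so ◇□¬p fails. ✗
t: successors {u}; □¬p there: u:T. ✓
u: successors {s, v}; □¬p there: s:T, v:T. ✓
v: successors {s, t}; □¬p there: s:T, t:F. ✓

{t, u, v}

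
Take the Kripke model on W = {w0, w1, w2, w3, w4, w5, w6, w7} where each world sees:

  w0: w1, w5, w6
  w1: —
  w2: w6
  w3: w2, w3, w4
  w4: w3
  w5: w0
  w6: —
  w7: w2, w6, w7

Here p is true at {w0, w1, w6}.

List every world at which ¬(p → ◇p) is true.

w0: p → ◇p is T. ✗
w1: p → ◇p is F. ✓
w2: p → ◇p is T. ✗
w3: p → ◇p is T. ✗
w4: p → ◇p is T. ✗
w5: p → ◇p is T. ✗
w6: p → ◇p is F. ✓
w7: p → ◇p is T. ✗

{w1, w6}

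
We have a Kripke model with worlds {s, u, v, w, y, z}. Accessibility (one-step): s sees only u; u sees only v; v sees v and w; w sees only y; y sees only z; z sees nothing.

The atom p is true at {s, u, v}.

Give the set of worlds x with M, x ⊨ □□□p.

{w, y, z}

s: successors {u}; □□p there: u:F. ✗
u: successors {v}; □□p there: v:F. ✗
v: successors {v, w}; □□p there: v:F, w:F. ✗
w: successors {y}; □□p there: y:T. ✓
y: successors {z}; □□p there: z:T. ✓
z: no successors, so □□□p holds vacuously. ✓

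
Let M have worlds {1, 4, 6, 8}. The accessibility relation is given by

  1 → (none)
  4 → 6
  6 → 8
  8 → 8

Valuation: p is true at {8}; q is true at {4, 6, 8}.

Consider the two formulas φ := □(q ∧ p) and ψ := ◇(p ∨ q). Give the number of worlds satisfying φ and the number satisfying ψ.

3 and 3

For □(q ∧ p):
1: no successors, so □(q ∧ p) holds vacuously. ✓
4: successors {6}; q ∧ p there: 6:F. ✗
6: successors {8}; q ∧ p there: 8:T. ✓
8: successors {8}; q ∧ p there: 8:T. ✓
— 3 worlds.
For ◇(p ∨ q):
1: no successors, so ◇(p ∨ q) fails. ✗
4: successors {6}; p ∨ q there: 6:T. ✓
6: successors {8}; p ∨ q there: 8:T. ✓
8: successors {8}; p ∨ q there: 8:T. ✓
— 3 worlds.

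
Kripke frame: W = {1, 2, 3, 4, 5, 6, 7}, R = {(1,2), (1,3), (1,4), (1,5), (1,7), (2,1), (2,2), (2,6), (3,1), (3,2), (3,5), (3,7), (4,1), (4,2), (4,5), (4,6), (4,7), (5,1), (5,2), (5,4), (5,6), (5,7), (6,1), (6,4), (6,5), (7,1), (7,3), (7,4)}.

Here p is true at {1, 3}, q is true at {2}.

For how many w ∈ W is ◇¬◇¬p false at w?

7

1: successors {2, 3, 4, 5, 7}; ¬◇¬p there: 2:F, 3:F, 4:F, 5:F, 7:F. ✗
2: successors {1, 2, 6}; ¬◇¬p there: 1:F, 2:F, 6:F. ✗
3: successors {1, 2, 5, 7}; ¬◇¬p there: 1:F, 2:F, 5:F, 7:F. ✗
4: successors {1, 2, 5, 6, 7}; ¬◇¬p there: 1:F, 2:F, 5:F, 6:F, 7:F. ✗
5: successors {1, 2, 4, 6, 7}; ¬◇¬p there: 1:F, 2:F, 4:F, 6:F, 7:F. ✗
6: successors {1, 4, 5}; ¬◇¬p there: 1:F, 4:F, 5:F. ✗
7: successors {1, 3, 4}; ¬◇¬p there: 1:F, 3:F, 4:F. ✗
Satisfying worlds: ∅.
So ◇¬◇¬p fails at the other 7 worlds.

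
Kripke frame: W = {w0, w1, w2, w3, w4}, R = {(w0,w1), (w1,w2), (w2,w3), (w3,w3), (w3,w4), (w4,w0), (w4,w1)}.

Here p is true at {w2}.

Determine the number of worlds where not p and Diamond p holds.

w0: not p is T, Diamond p is F. ✗
w1: not p is T, Diamond p is T. ✓
w2: not p is F, Diamond p is F. ✗
w3: not p is T, Diamond p is F. ✗
w4: not p is T, Diamond p is F. ✗
Satisfying worlds: {w1}.

1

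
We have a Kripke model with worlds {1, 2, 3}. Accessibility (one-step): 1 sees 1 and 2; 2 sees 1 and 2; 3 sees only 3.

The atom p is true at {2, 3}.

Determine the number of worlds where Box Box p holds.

1

1: successors {1, 2}; Box p there: 1:F, 2:F. ✗
2: successors {1, 2}; Box p there: 1:F, 2:F. ✗
3: successors {3}; Box p there: 3:T. ✓
Satisfying worlds: {3}.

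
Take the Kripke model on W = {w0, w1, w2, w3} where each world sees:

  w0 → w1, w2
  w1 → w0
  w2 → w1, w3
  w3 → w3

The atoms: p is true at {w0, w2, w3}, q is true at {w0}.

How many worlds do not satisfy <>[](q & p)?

2

w0: successors {w1, w2}; [](q & p) there: w1:T, w2:F. ✓
w1: successors {w0}; [](q & p) there: w0:F. ✗
w2: successors {w1, w3}; [](q & p) there: w1:T, w3:F. ✓
w3: successors {w3}; [](q & p) there: w3:F. ✗
Satisfying worlds: {w0, w2}.
So <>[](q & p) fails at the other 2 worlds.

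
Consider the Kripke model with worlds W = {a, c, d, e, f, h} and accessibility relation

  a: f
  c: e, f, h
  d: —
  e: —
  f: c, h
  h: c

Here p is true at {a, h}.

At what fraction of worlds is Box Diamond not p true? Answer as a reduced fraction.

5/6

a: successors {f}; Diamond not p there: f:T. ✓
c: successors {e, f, h}; Diamond not p there: e:F, f:T, h:T. ✗
d: no successors, so Box Diamond not p holds vacuously. ✓
e: no successors, so Box Diamond not p holds vacuously. ✓
f: successors {c, h}; Diamond not p there: c:T, h:T. ✓
h: successors {c}; Diamond not p there: c:T. ✓
That's 5 of 6 worlds, so 5/6.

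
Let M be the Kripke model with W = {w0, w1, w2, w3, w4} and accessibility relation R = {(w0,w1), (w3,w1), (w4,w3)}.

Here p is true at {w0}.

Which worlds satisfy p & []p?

∅

w0: p is T, []p is F. ✗
w1: p is F, []p is T. ✗
w2: p is F, []p is T. ✗
w3: p is F, []p is F. ✗
w4: p is F, []p is F. ✗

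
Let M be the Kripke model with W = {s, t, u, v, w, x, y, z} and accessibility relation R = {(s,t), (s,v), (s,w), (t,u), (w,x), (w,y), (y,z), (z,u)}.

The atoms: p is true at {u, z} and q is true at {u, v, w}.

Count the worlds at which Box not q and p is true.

1

s: Box not q is F, p is F. ✗
t: Box not q is F, p is F. ✗
u: Box not q is T, p is T. ✓
v: Box not q is T, p is F. ✗
w: Box not q is T, p is F. ✗
x: Box not q is T, p is F. ✗
y: Box not q is T, p is F. ✗
z: Box not q is F, p is T. ✗
Satisfying worlds: {u}.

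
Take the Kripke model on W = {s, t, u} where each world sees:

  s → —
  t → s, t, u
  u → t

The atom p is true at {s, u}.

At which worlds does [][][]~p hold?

s: no successors, so [][][]~p holds vacuously. ✓
t: successors {s, t, u}; [][]~p there: s:T, t:F, u:F. ✗
u: successors {t}; [][]~p there: t:F. ✗

{s}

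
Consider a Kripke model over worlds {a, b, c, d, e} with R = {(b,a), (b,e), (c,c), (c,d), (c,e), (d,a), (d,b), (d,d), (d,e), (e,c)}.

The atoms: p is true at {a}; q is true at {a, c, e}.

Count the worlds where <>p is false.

3

a: no successors, so <>p fails. ✗
b: successors {a, e}; p there: a:T, e:F. ✓
c: successors {c, d, e}; p there: c:F, d:F, e:F. ✗
d: successors {a, b, d, e}; p there: a:T, b:F, d:F, e:F. ✓
e: successors {c}; p there: c:F. ✗
Satisfying worlds: {b, d}.
So <>p fails at the other 3 worlds.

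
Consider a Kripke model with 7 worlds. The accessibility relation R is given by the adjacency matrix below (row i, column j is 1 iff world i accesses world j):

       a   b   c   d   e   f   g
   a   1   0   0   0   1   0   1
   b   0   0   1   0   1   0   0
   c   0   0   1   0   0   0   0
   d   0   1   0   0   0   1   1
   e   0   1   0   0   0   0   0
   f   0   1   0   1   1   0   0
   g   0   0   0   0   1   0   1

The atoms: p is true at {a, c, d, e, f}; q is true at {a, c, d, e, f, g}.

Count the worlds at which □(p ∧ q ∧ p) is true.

2

a: successors {a, e, g}; p ∧ q ∧ p there: a:T, e:T, g:F. ✗
b: successors {c, e}; p ∧ q ∧ p there: c:T, e:T. ✓
c: successors {c}; p ∧ q ∧ p there: c:T. ✓
d: successors {b, f, g}; p ∧ q ∧ p there: b:F, f:T, g:F. ✗
e: successors {b}; p ∧ q ∧ p there: b:F. ✗
f: successors {b, d, e}; p ∧ q ∧ p there: b:F, d:T, e:T. ✗
g: successors {e, g}; p ∧ q ∧ p there: e:T, g:F. ✗
Satisfying worlds: {b, c}.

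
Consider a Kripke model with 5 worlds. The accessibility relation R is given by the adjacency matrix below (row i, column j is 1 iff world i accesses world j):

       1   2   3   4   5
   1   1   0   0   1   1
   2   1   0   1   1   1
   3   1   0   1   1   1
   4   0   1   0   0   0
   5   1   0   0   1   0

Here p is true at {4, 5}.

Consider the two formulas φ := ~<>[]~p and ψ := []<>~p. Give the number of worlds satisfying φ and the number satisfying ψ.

For ~<>[]~p:
1: <>[]~p is T. ✗
2: <>[]~p is T. ✗
3: <>[]~p is T. ✗
4: <>[]~p is F. ✓
5: <>[]~p is T. ✗
— 1 world.
For []<>~p:
1: successors {1, 4, 5}; <>~p there: 1:T, 4:T, 5:T. ✓
2: successors {1, 3, 4, 5}; <>~p there: 1:T, 3:T, 4:T, 5:T. ✓
3: successors {1, 3, 4, 5}; <>~p there: 1:T, 3:T, 4:T, 5:T. ✓
4: successors {2}; <>~p there: 2:T. ✓
5: successors {1, 4}; <>~p there: 1:T, 4:T. ✓
— 5 worlds.

1 and 5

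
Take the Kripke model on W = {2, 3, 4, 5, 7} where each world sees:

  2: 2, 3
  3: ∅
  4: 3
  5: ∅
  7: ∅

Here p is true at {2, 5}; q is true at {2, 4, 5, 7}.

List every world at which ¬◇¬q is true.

{3, 5, 7}

2: ◇¬q is T. ✗
3: ◇¬q is F. ✓
4: ◇¬q is T. ✗
5: ◇¬q is F. ✓
7: ◇¬q is F. ✓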